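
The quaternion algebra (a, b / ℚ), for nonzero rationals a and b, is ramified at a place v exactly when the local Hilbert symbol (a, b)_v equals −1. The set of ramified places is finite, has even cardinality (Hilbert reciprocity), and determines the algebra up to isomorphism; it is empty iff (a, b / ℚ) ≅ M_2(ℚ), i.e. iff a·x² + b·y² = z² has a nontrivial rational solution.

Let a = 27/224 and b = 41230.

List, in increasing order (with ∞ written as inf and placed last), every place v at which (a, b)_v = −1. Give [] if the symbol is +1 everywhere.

(a, b) ≡ (42, 41230) mod (ℚ^×)²; places V = {2, 3, 5, 7, 19, 31, ∞}.
(a,b)_31: α=0, u≡26; β=1, v≡28 (mod 31); (26|31)=-1, (28|31)=+1; sign (−1)^0·-1^1·+1^0 = -1.
(a,b)_2: α=-5, β=1; u≡5, v≡7 (mod 8); ε(u)ε(v)=0·1, αω(v)=-5·0, βω(u)=1·1; sum ≡ 1  ⇒  -1.
(a,b)_7: α=-1, u≡5; β=1, v≡3 (mod 7); (5|7)=-1, (3|7)=-1; sign (−1)^1·-1^1·-1^-1 = -1.
(a,b)_3: α=3, u≡2; β=0, v≡1 (mod 3); (2|3)=-1, (1|3)=+1; sign (−1)^0·-1^0·+1^3 = +1.
(a,b)_19: α=0, u≡17; β=1, v≡4 (mod 19); (17|19)=+1, (4|19)=+1; sign (−1)^0·+1^1·+1^0 = +1.
(a,b)_5: α=0, u≡3; β=1, v≡1 (mod 5); (3|5)=-1, (1|5)=+1; sign (−1)^0·-1^1·+1^0 = -1.
(a,b)_∞: sgn(42)=+, sgn(41230)=+, so +1.
|Ram(42, 41230)| = 4, even; anisotropic at {2, 5, 7, 31}.

[2, 5, 7, 31]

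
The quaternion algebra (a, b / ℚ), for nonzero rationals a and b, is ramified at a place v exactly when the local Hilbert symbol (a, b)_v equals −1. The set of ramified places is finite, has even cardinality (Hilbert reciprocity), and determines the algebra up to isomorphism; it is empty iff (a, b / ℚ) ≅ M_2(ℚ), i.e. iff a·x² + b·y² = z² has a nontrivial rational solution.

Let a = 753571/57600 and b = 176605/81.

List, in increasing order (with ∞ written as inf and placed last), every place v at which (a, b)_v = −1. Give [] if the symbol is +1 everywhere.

Mod squares: a ≡ 91, b ≡ 1045. Check v ∈ {∞, 2, 3, 5, 7, 11, 13, 19}.
v=3: a=3^-2·(≡1), b=3^-4·(≡1) mod 3; (1|3)=+1, (1|3)=+1; (−1)^{-2·-4·1}·(+1)^-4·(+1)^-2 = +1.
v=7: a=7^3·(≡5), b=7^0·(≡4) mod 7; (5|7)=-1, (4|7)=+1; (−1)^{3·0·3}·(-1)^0·(+1)^3 = +1.
v=11: a=11^0·(≡4), b=11^1·(≡7) mod 11; (4|11)=+1, (7|11)=-1; (−1)^{0·1·5}·(+1)^1·(-1)^0 = +1.
v=2: v_2(a)=-8, v_2(b)=0; units ≡ 3, 5 (mod 8); ε·ε+αω+βω = 1·0+-8·1+0·1 ≡ 0  ⇒  (a,b)_2 = +1.
v=5: a=5^-2·(≡4), b=5^1·(≡1) mod 5; (4|5)=+1, (1|5)=+1; (−1)^{-2·1·2}·(+1)^1·(+1)^-2 = +1.
v=∞: 91 > 0 and 1045 > 0  ⇒  (a,b)_∞ = +1.
v=13: a=13^3·(≡7), b=13^2·(≡6) mod 13; (7|13)=-1, (6|13)=-1; (−1)^{3·2·6}·(-1)^2·(-1)^3 = -1.
v=19: a=19^0·(≡8), b=19^1·(≡16) mod 19; (8|19)=-1, (16|19)=+1; (−1)^{0·1·9}·(-1)^1·(+1)^0 = -1.
Ram(91, 1045) = {13, 19}; no ℚ_13-point on the conic.

[13, 19]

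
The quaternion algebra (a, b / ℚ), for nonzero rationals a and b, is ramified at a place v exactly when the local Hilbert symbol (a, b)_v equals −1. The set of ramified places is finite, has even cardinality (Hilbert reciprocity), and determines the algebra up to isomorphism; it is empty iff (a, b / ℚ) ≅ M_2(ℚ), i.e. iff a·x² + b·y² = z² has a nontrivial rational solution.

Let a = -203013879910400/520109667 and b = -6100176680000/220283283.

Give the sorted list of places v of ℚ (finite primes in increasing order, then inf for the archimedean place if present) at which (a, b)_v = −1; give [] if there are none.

(a, b) ≡ (-41847, -3219) mod (ℚ^×)²; places V = {2, 3, 5, 7, 11, 13, 19, 29, 37, 41, ∞}.
(a,b)_7: α=-2, u≡3; β=0, v≡1 (mod 7); (3|7)=-1, (1|7)=+1; sign (−1)^0·-1^0·+1^-2 = +1.
(a,b)_5: α=2, u≡2; β=4, v≡4 (mod 5); (2|5)=-1, (4|5)=+1; sign (−1)^0·-1^4·+1^2 = +1.
(a,b)_2: α=12, β=6; u≡1, v≡5 (mod 8); ε(u)ε(v)=0·0, αω(v)=12·1, βω(u)=6·0; sum ≡ 0  ⇒  +1.
(a,b)_37: α=1, u≡12; β=1, v≡32 (mod 37); (12|37)=+1, (32|37)=-1; sign (−1)^0·+1^1·-1^1 = -1.
(a,b)_13: α=3, u≡2; β=2, v≡2 (mod 13); (2|13)=-1, (2|13)=-1; sign (−1)^0·-1^2·-1^3 = -1.
(a,b)_11: α=-2, u≡2; β=-2, v≡4 (mod 11); (2|11)=-1, (4|11)=+1; sign (−1)^0·-1^-2·+1^-2 = +1.
(a,b)_3: α=-5, u≡1; β=-1, v≡1 (mod 3); (1|3)=+1, (1|3)=+1; sign (−1)^1·+1^-1·+1^-5 = -1.
(a,b)_∞: sgn(-41847)=−, sgn(-3219)=−, so -1.
(a,b)_29: α=3, u≡9; β=3, v≡16 (mod 29); (9|29)=+1, (16|29)=+1; sign (−1)^0·+1^3·+1^3 = +1.
(a,b)_19: α=-2, u≡18; β=-2, v≡6 (mod 19); (18|19)=-1, (6|19)=+1; sign (−1)^0·-1^-2·+1^-2 = +1.
(a,b)_41: α=0, u≡14; β=-2, v≡40 (mod 41); (14|41)=-1, (40|41)=+1; sign (−1)^0·-1^-2·+1^0 = +1.
(-41847, -3219 / ℚ) ramifies at {3, 13, 37, ∞}: a division algebra.

[3, 13, 37, inf]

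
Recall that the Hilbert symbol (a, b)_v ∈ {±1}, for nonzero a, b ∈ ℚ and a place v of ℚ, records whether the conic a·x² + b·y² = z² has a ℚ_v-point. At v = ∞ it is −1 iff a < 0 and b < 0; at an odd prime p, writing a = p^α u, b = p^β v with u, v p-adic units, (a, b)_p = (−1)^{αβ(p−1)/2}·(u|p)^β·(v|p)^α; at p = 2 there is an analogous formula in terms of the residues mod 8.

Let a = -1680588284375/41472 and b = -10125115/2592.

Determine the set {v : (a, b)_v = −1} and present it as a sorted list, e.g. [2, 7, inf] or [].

(a, b) ≡ (-910, -1430) mod (ℚ^×)²; places V = {2, 3, 5, 7, 11, 13, 17, ∞}.
(a,b)_13: α=3, u≡11; β=1, v≡8 (mod 13); (11|13)=-1, (8|13)=-1; sign (−1)^0·-1^1·-1^3 = +1.
(a,b)_3: α=-4, u≡2; β=-4, v≡1 (mod 3); (2|3)=-1, (1|3)=+1; sign (−1)^0·-1^-4·+1^-4 = +1.
(a,b)_∞: sgn(-910)=−, sgn(-1430)=−, so -1.
(a,b)_7: α=1, u≡3; β=2, v≡6 (mod 7); (3|7)=-1, (6|7)=-1; sign (−1)^0·-1^2·-1^1 = -1.
(a,b)_17: α=2, u≡13; β=2, v≡13 (mod 17); (13|17)=+1, (13|17)=+1; sign (−1)^0·+1^2·+1^2 = +1.
(a,b)_5: α=5, u≡2; β=1, v≡1 (mod 5); (2|5)=-1, (1|5)=+1; sign (−1)^0·-1^1·+1^5 = -1.
(a,b)_2: α=-9, β=-5; u≡1, v≡5 (mod 8); ε(u)ε(v)=0·0, αω(v)=-9·1, βω(u)=-5·0; sum ≡ 1  ⇒  -1.
(a,b)_11: α=2, u≡4; β=1, v≡10 (mod 11); (4|11)=+1, (10|11)=-1; sign (−1)^0·+1^1·-1^2 = +1.
(-910, -1430 / ℚ) ramifies at {2, 5, 7, ∞}: a division algebra.

[2, 5, 7, inf]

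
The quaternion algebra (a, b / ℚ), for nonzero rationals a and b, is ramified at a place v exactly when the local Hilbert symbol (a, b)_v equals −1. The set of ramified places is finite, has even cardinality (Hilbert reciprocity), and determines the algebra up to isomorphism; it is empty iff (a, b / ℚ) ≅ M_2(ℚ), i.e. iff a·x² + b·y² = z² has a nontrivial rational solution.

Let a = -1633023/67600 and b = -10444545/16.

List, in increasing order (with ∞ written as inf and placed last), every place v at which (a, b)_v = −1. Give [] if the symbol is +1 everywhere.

[5, 17, 41, inf]

(a, b) ≡ (-7, -128945) mod (ℚ^×)²; places V = {2, 3, 5, 7, 13, 17, 23, 37, 41, ∞}.
(a,b)_5: α=-2, u≡3; β=1, v≡1 (mod 5); (3|5)=-1, (1|5)=+1; sign (−1)^0·-1^1·+1^-2 = -1.
(a,b)_23: α=2, u≡6; β=0, v≡12 (mod 23); (6|23)=+1, (12|23)=+1; sign (−1)^0·+1^0·+1^2 = +1.
(a,b)_37: α=0, u≡9; β=1, v≡27 (mod 37); (9|37)=+1, (27|37)=+1; sign (−1)^0·+1^1·+1^0 = +1.
(a,b)_3: α=2, u≡2; β=4, v≡1 (mod 3); (2|3)=-1, (1|3)=+1; sign (−1)^0·-1^4·+1^2 = +1.
(a,b)_∞: sgn(-7)=−, sgn(-128945)=−, so -1.
(a,b)_7: α=3, u≡6; β=0, v≡4 (mod 7); (6|7)=-1, (4|7)=+1; sign (−1)^0·-1^0·+1^3 = +1.
(a,b)_13: α=-2, u≡5; β=0, v≡2 (mod 13); (5|13)=-1, (2|13)=-1; sign (−1)^0·-1^0·-1^-2 = +1.
(a,b)_17: α=0, u≡6; β=1, v≡5 (mod 17); (6|17)=-1, (5|17)=-1; sign (−1)^0·-1^1·-1^0 = -1.
(a,b)_41: α=0, u≡22; β=1, v≡30 (mod 41); (22|41)=-1, (30|41)=-1; sign (−1)^0·-1^1·-1^0 = -1.
(a,b)_2: α=-4, β=-4; u≡1, v≡7 (mod 8); ε(u)ε(v)=0·1, αω(v)=-4·0, βω(u)=-4·0; sum ≡ 0  ⇒  +1.
(-7, -128945 / ℚ) ramifies at {5, 17, 41, ∞}: a division algebra.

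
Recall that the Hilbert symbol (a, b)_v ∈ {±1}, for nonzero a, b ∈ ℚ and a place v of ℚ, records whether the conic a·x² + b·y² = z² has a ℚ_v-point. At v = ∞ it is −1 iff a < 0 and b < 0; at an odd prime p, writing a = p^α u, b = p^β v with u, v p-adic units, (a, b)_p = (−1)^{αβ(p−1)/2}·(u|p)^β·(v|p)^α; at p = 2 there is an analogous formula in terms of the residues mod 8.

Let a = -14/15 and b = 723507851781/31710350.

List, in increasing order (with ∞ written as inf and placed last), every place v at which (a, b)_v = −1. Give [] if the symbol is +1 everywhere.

[11, 13]

Mod squares: a ≡ -210, b ≡ 6006. Check v ∈ {∞, 2, 3, 5, 7, 11, 13, 43}.
v=7: a=7^1·(≡5), b=7^-3·(≡1) mod 7; (5|7)=-1, (1|7)=+1; (−1)^{1·-3·3}·(-1)^-3·(+1)^1 = +1.
v=43: a=43^0·(≡22), b=43^-2·(≡19) mod 43; (22|43)=-1, (19|43)=-1; (−1)^{0·-2·21}·(-1)^-2·(-1)^0 = +1.
v=11: a=11^0·(≡2), b=11^1·(≡8) mod 11; (2|11)=-1, (8|11)=-1; (−1)^{0·1·5}·(-1)^1·(-1)^0 = -1.
v=13: a=13^0·(≡6), b=13^5·(≡11) mod 13; (6|13)=-1, (11|13)=-1; (−1)^{0·5·6}·(-1)^5·(-1)^0 = -1.
v=∞: -210 < 0 and 6006 > 0  ⇒  (a,b)_∞ = +1.
v=5: a=5^-1·(≡2), b=5^-2·(≡4) mod 5; (2|5)=-1, (4|5)=+1; (−1)^{-1·-2·2}·(-1)^-2·(+1)^-1 = +1.
v=2: v_2(a)=1, v_2(b)=-1; units ≡ 7, 3 (mod 8); ε·ε+αω+βω = 1·1+1·1+-1·0 ≡ 0  ⇒  (a,b)_2 = +1.
v=3: a=3^-1·(≡2), b=3^11·(≡1) mod 3; (2|3)=-1, (1|3)=+1; (−1)^{-1·11·1}·(-1)^11·(+1)^-1 = +1.
(-210, 6006 / ℚ) ramifies at {11, 13}: a division algebra.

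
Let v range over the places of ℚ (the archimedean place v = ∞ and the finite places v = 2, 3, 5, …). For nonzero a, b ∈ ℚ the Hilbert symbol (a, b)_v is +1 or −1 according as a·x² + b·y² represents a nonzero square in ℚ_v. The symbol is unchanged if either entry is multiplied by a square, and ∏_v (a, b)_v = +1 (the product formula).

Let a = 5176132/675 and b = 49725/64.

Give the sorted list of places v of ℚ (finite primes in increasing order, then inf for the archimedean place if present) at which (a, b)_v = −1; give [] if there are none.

[3, 19]

Mod squares: a ≡ 22971, b ≡ 221. Check v ∈ {∞, 2, 3, 5, 13, 17, 19, 31}.
v=∞: 22971 > 0 and 221 > 0  ⇒  (a,b)_∞ = +1.
v=17: a=17^0·(≡9), b=17^1·(≡4) mod 17; (9|17)=+1, (4|17)=+1; (−1)^{0·1·8}·(+1)^1·(+1)^0 = +1.
v=31: a=31^1·(≡8), b=31^0·(≡16) mod 31; (8|31)=+1, (16|31)=+1; (−1)^{1·0·15}·(+1)^0·(+1)^1 = +1.
v=13: a=13^3·(≡10), b=13^1·(≡10) mod 13; (10|13)=+1, (10|13)=+1; (−1)^{3·1·6}·(+1)^1·(+1)^3 = +1.
v=2: v_2(a)=2, v_2(b)=-6; units ≡ 3, 5 (mod 8); ε·ε+αω+βω = 1·0+2·1+-6·1 ≡ 0  ⇒  (a,b)_2 = +1.
v=3: a=3^-3·(≡1), b=3^2·(≡2) mod 3; (1|3)=+1, (2|3)=-1; (−1)^{-3·2·1}·(+1)^2·(-1)^-3 = -1.
v=5: a=5^-2·(≡1), b=5^2·(≡1) mod 5; (1|5)=+1, (1|5)=+1; (−1)^{-2·2·2}·(+1)^2·(+1)^-2 = +1.
v=19: a=19^1·(≡12), b=19^0·(≡3) mod 19; (12|19)=-1, (3|19)=-1; (−1)^{1·0·9}·(-1)^0·(-1)^1 = -1.
(22971, 221 / ℚ) ramifies at {3, 19}: a division algebra.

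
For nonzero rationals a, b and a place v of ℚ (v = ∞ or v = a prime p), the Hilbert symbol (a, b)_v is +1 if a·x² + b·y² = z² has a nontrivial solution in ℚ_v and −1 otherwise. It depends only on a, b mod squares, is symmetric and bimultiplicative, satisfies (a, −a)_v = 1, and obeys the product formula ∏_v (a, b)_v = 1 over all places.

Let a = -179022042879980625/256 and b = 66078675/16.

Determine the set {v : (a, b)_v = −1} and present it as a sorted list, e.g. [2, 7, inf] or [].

(a, b) ≡ (-41, 293683) mod (ℚ^×)²; places V = {2, 3, 5, 13, 19, 29, 41, ∞}.
(a,b)_19: α=2, u≡4; β=1, v≡10 (mod 19); (4|19)=+1, (10|19)=-1; sign (−1)^0·+1^1·-1^2 = +1.
(a,b)_13: α=2, u≡7; β=1, v≡9 (mod 13); (7|13)=-1, (9|13)=+1; sign (−1)^0·-1^1·+1^2 = -1.
(a,b)_5: α=4, u≡1; β=2, v≡2 (mod 5); (1|5)=+1, (2|5)=-1; sign (−1)^0·+1^2·-1^4 = +1.
(a,b)_∞: sgn(-41)=−, sgn(293683)=+, so +1.
(a,b)_41: α=3, u≡21; β=1, v≡26 (mod 41); (21|41)=+1, (26|41)=-1; sign (−1)^0·+1^1·-1^3 = -1.
(a,b)_3: α=4, u≡1; β=2, v≡1 (mod 3); (1|3)=+1, (1|3)=+1; sign (−1)^0·+1^2·+1^4 = +1.
(a,b)_2: α=-8, β=-4; u≡7, v≡3 (mod 8); ε(u)ε(v)=1·1, αω(v)=-8·1, βω(u)=-4·0; sum ≡ 1  ⇒  -1.
(a,b)_29: α=2, u≡17; β=1, v≡1 (mod 29); (17|29)=-1, (1|29)=+1; sign (−1)^0·-1^1·+1^2 = -1.
|Ram(-41, 293683)| = 4, even; anisotropic at {2, 13, 29, 41}.

[2, 13, 29, 41]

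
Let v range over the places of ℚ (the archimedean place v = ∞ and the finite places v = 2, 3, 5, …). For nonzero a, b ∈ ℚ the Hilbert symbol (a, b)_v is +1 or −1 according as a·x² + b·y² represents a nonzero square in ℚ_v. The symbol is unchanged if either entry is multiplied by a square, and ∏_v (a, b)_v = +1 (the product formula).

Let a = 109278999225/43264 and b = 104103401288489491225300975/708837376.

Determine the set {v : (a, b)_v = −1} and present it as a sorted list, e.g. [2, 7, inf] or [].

[19, 43]

(a, b) ≡ (13889, 17652919) mod (ℚ^×)²; places V = {2, 3, 5, 11, 13, 17, 19, 31, 41, 43, ∞}.
(a,b)_11: α=2, u≡6; β=4, v≡1 (mod 11); (6|11)=-1, (1|11)=+1; sign (−1)^0·-1^4·+1^2 = +1.
(a,b)_2: α=-8, β=-22; u≡1, v≡7 (mod 8); ε(u)ε(v)=0·1, αω(v)=-8·0, βω(u)=-22·0; sum ≡ 0  ⇒  +1.
(a,b)_31: α=0, u≡20; β=1, v≡10 (mod 31); (20|31)=+1, (10|31)=+1; sign (−1)^0·+1^1·+1^0 = +1.
(a,b)_19: α=1, u≡4; β=3, v≡6 (mod 19); (4|19)=+1, (6|19)=+1; sign (−1)^1·+1^3·+1^1 = -1.
(a,b)_41: α=0, u≡16; β=1, v≡2 (mod 41); (16|41)=+1, (2|41)=+1; sign (−1)^0·+1^1·+1^0 = +1.
(a,b)_17: α=3, u≡9; β=7, v≡2 (mod 17); (9|17)=+1, (2|17)=+1; sign (−1)^0·+1^7·+1^3 = +1.
(a,b)_5: α=2, u≡1; β=2, v≡4 (mod 5); (1|5)=+1, (4|5)=+1; sign (−1)^0·+1^2·+1^2 = +1.
(a,b)_13: α=-2, u≡5; β=-2, v≡5 (mod 13); (5|13)=-1, (5|13)=-1; sign (−1)^0·-1^-2·-1^-2 = +1.
(a,b)_43: α=1, u≡37; β=3, v≡3 (mod 43); (37|43)=-1, (3|43)=-1; sign (−1)^1·-1^3·-1^1 = -1.
(a,b)_3: α=2, u≡2; β=0, v≡1 (mod 3); (2|3)=-1, (1|3)=+1; sign (−1)^0·-1^0·+1^2 = +1.
(a,b)_∞: sgn(13889)=+, sgn(17652919)=+, so +1.
Ram(13889, 17652919) = {19, 43}; no ℚ_19-point on the conic.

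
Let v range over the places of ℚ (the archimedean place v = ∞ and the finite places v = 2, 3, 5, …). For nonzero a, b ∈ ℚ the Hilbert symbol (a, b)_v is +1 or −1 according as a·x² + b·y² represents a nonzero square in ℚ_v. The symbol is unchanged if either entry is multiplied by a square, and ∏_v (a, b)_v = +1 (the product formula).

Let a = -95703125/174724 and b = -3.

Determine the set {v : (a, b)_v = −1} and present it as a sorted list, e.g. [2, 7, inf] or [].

Mod squares: a ≡ -5, b ≡ -3. Check v ∈ {∞, 2, 3, 5, 7, 11, 19}.
v=3: a=3^0·(≡1), b=3^1·(≡2) mod 3; (1|3)=+1, (2|3)=-1; (−1)^{0·1·1}·(+1)^1·(-1)^0 = +1.
v=19: a=19^-2·(≡3), b=19^0·(≡16) mod 19; (3|19)=-1, (16|19)=+1; (−1)^{-2·0·9}·(-1)^0·(+1)^-2 = +1.
v=11: a=11^-2·(≡7), b=11^0·(≡8) mod 11; (7|11)=-1, (8|11)=-1; (−1)^{-2·0·5}·(-1)^0·(-1)^-2 = +1.
v=7: a=7^2·(≡2), b=7^0·(≡4) mod 7; (2|7)=+1, (4|7)=+1; (−1)^{2·0·3}·(+1)^0·(+1)^2 = +1.
v=5: a=5^9·(≡4), b=5^0·(≡2) mod 5; (4|5)=+1, (2|5)=-1; (−1)^{9·0·2}·(+1)^0·(-1)^9 = -1.
v=∞: -5 < 0 and -3 < 0  ⇒  (a,b)_∞ = -1.
v=2: v_2(a)=-2, v_2(b)=0; units ≡ 3, 5 (mod 8); ε·ε+αω+βω = 1·0+-2·1+0·1 ≡ 0  ⇒  (a,b)_2 = +1.
|Ram(-5, -3)| = 2, even; anisotropic at {5, ∞}.

[5, inf]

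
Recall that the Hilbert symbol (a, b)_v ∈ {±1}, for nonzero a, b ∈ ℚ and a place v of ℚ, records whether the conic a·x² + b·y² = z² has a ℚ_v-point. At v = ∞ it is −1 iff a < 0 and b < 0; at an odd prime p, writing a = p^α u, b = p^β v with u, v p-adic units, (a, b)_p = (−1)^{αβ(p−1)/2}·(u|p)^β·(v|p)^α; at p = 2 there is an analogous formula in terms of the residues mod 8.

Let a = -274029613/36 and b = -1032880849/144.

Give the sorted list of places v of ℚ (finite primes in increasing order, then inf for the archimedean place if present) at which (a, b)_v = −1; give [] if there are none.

[2, 13, 23, inf]

(a, b) ≡ (-1621477, -124729) mod (ℚ^×)²; places V = {2, 3, 7, 11, 13, 17, 23, 29, ∞}.
(a,b)_13: α=3, u≡11; β=2, v≡8 (mod 13); (11|13)=-1, (8|13)=-1; sign (−1)^0·-1^2·-1^3 = -1.
(a,b)_17: α=1, u≡14; β=1, v≡6 (mod 17); (14|17)=-1, (6|17)=-1; sign (−1)^0·-1^1·-1^1 = +1.
(a,b)_23: α=1, u≡17; β=1, v≡20 (mod 23); (17|23)=-1, (20|23)=-1; sign (−1)^1·-1^1·-1^1 = -1.
(a,b)_29: α=1, u≡9; β=1, v≡28 (mod 29); (9|29)=+1, (28|29)=+1; sign (−1)^0·+1^1·+1^1 = +1.
(a,b)_7: α=0, u≡3; β=2, v≡1 (mod 7); (3|7)=-1, (1|7)=+1; sign (−1)^0·-1^2·+1^0 = +1.
(a,b)_11: α=1, u≡9; β=1, v≡7 (mod 11); (9|11)=+1, (7|11)=-1; sign (−1)^1·+1^1·-1^1 = +1.
(a,b)_3: α=-2, u≡2; β=-2, v≡2 (mod 3); (2|3)=-1, (2|3)=-1; sign (−1)^0·-1^-2·-1^-2 = +1.
(a,b)_∞: sgn(-1621477)=−, sgn(-124729)=−, so -1.
(a,b)_2: α=-2, β=-4; u≡3, v≡7 (mod 8); ε(u)ε(v)=1·1, αω(v)=-2·0, βω(u)=-4·1; sum ≡ 1  ⇒  -1.
(-1621477, -124729 / ℚ) ramifies at {2, 13, 23, ∞}: a division algebra.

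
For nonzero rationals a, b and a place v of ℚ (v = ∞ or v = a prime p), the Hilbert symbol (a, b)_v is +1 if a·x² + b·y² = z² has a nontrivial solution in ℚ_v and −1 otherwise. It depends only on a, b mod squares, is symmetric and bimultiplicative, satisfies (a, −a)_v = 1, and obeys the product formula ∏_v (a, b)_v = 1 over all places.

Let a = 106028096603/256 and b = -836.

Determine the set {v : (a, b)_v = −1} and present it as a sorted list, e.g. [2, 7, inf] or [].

[2, 17, 19, 47]

(a, b) ≡ (2170883, -209) mod (ℚ^×)²; places V = {2, 11, 13, 17, 19, 47, ∞}.
(a,b)_∞: sgn(2170883)=+, sgn(-209)=−, so +1.
(a,b)_19: α=1, u≡8; β=1, v≡13 (mod 19); (8|19)=-1, (13|19)=-1; sign (−1)^1·-1^1·-1^1 = -1.
(a,b)_11: α=1, u≡8; β=1, v≡1 (mod 11); (8|11)=-1, (1|11)=+1; sign (−1)^1·-1^1·+1^1 = +1.
(a,b)_17: α=3, u≡5; β=0, v≡14 (mod 17); (5|17)=-1, (14|17)=-1; sign (−1)^0·-1^0·-1^3 = -1.
(a,b)_13: α=3, u≡2; β=0, v≡9 (mod 13); (2|13)=-1, (9|13)=+1; sign (−1)^0·-1^0·+1^3 = +1.
(a,b)_47: α=1, u≡29; β=0, v≡10 (mod 47); (29|47)=-1, (10|47)=-1; sign (−1)^0·-1^0·-1^1 = -1.
(a,b)_2: α=-8, β=2; u≡3, v≡7 (mod 8); ε(u)ε(v)=1·1, αω(v)=-8·0, βω(u)=2·1; sum ≡ 1  ⇒  -1.
|Ram(2170883, -209)| = 4, even; anisotropic at {2, 17, 19, 47}.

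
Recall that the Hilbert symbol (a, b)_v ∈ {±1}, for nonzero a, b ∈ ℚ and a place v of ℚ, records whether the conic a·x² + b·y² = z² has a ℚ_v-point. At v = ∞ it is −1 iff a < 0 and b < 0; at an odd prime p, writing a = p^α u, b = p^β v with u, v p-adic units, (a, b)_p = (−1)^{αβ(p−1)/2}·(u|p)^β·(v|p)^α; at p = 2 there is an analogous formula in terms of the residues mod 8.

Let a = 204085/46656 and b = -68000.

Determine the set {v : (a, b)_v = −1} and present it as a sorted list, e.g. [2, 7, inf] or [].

(a, b) ≡ (85, -170) mod (ℚ^×)²; places V = {2, 3, 5, 7, 17, ∞}.
(a,b)_5: α=1, u≡2; β=3, v≡1 (mod 5); (2|5)=-1, (1|5)=+1; sign (−1)^0·-1^3·+1^1 = -1.
(a,b)_7: α=4, u≡1; β=0, v≡5 (mod 7); (1|7)=+1, (5|7)=-1; sign (−1)^0·+1^0·-1^4 = +1.
(a,b)_17: α=1, u≡11; β=1, v≡12 (mod 17); (11|17)=-1, (12|17)=-1; sign (−1)^0·-1^1·-1^1 = +1.
(a,b)_2: α=-6, β=5; u≡5, v≡3 (mod 8); ε(u)ε(v)=0·1, αω(v)=-6·1, βω(u)=5·1; sum ≡ 1  ⇒  -1.
(a,b)_∞: sgn(85)=+, sgn(-170)=−, so +1.
(a,b)_3: α=-6, u≡1; β=0, v≡1 (mod 3); (1|3)=+1, (1|3)=+1; sign (−1)^0·+1^0·+1^-6 = +1.
(85, -170 / ℚ) ramifies at {2, 5}: a division algebra.

[2, 5]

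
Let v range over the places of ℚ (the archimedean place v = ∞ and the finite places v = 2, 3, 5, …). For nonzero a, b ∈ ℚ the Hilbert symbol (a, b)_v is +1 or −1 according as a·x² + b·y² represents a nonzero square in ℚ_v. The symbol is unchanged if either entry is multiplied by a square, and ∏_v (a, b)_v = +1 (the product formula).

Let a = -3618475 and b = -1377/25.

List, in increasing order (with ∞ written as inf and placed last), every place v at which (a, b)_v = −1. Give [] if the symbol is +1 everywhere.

(a, b) ≡ (-144739, -17) mod (ℚ^×)²; places V = {2, 3, 5, 7, 17, 23, 29, 31, ∞}.
(a,b)_31: α=1, u≡21; β=0, v≡28 (mod 31); (21|31)=-1, (28|31)=+1; sign (−1)^0·-1^0·+1^1 = +1.
(a,b)_7: α=1, u≡4; β=0, v≡4 (mod 7); (4|7)=+1, (4|7)=+1; sign (−1)^0·+1^0·+1^1 = +1.
(a,b)_17: α=0, u≡9; β=1, v≡9 (mod 17); (9|17)=+1, (9|17)=+1; sign (−1)^0·+1^1·+1^0 = +1.
(a,b)_29: α=1, u≡12; β=0, v≡18 (mod 29); (12|29)=-1, (18|29)=-1; sign (−1)^0·-1^0·-1^1 = -1.
(a,b)_3: α=0, u≡2; β=4, v≡1 (mod 3); (2|3)=-1, (1|3)=+1; sign (−1)^0·-1^4·+1^0 = +1.
(a,b)_23: α=1, u≡18; β=0, v≡13 (mod 23); (18|23)=+1, (13|23)=+1; sign (−1)^0·+1^0·+1^1 = +1.
(a,b)_2: α=0, β=0; u≡5, v≡7 (mod 8); ε(u)ε(v)=0·1, αω(v)=0·0, βω(u)=0·1; sum ≡ 0  ⇒  +1.
(a,b)_5: α=2, u≡1; β=-2, v≡3 (mod 5); (1|5)=+1, (3|5)=-1; sign (−1)^0·+1^-2·-1^2 = +1.
(a,b)_∞: sgn(-144739)=−, sgn(-17)=−, so -1.
(-144739, -17 / ℚ) ramifies at {29, ∞}: a division algebra.

[29, inf]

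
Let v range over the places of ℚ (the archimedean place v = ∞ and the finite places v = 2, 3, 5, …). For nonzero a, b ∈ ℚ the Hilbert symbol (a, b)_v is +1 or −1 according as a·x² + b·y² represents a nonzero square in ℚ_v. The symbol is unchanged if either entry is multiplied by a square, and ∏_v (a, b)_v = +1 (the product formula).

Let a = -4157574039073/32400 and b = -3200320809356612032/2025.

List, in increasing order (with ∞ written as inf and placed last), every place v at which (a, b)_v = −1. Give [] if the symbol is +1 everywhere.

(a, b) ≡ (-1390753, -247) mod (ℚ^×)²; places V = {2, 3, 5, 7, 13, 17, 19, 29, 31, ∞}.
(a,b)_3: α=-4, u≡2; β=-4, v≡2 (mod 3); (2|3)=-1, (2|3)=-1; sign (−1)^0·-1^-4·-1^-4 = +1.
(a,b)_19: α=2, u≡6; β=3, v≡9 (mod 19); (6|19)=+1, (9|19)=+1; sign (−1)^0·+1^3·+1^2 = +1.
(a,b)_∞: sgn(-1390753)=−, sgn(-247)=−, so -1.
(a,b)_31: α=1, u≡28; β=2, v≡8 (mod 31); (28|31)=+1, (8|31)=+1; sign (−1)^0·+1^2·+1^1 = +1.
(a,b)_2: α=-4, β=6; u≡7, v≡1 (mod 8); ε(u)ε(v)=1·0, αω(v)=-4·0, βω(u)=6·0; sum ≡ 0  ⇒  +1.
(a,b)_17: α=1, u≡3; β=2, v≡13 (mod 17); (3|17)=-1, (13|17)=+1; sign (−1)^0·-1^2·+1^1 = +1.
(a,b)_13: α=3, u≡4; β=1, v≡11 (mod 13); (4|13)=+1, (11|13)=-1; sign (−1)^0·+1^1·-1^3 = -1.
(a,b)_29: α=1, u≡23; β=2, v≡19 (mod 29); (23|29)=+1, (19|29)=-1; sign (−1)^0·+1^2·-1^1 = -1.
(a,b)_7: α=3, u≡2; β=4, v≡5 (mod 7); (2|7)=+1, (5|7)=-1; sign (−1)^0·+1^4·-1^3 = -1.
(a,b)_5: α=-2, u≡2; β=-2, v≡3 (mod 5); (2|5)=-1, (3|5)=-1; sign (−1)^0·-1^-2·-1^-2 = +1.
|Ram(-1390753, -247)| = 4, even; anisotropic at {7, 13, 29, ∞}.

[7, 13, 29, inf]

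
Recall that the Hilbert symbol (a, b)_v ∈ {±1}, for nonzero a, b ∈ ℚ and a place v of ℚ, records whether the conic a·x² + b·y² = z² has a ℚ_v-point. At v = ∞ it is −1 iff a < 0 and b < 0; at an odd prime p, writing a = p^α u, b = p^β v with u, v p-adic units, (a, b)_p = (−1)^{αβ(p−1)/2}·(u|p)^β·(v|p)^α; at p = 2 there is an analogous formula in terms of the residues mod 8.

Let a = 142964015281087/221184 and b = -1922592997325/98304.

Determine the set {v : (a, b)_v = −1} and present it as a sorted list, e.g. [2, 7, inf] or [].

[2, 3]

Mod squares: a ≡ 42, b ≡ -462. Check v ∈ {∞, 2, 3, 5, 7, 11, 13, 17}.
v=5: a=5^0·(≡3), b=5^2·(≡3) mod 5; (3|5)=-1, (3|5)=-1; (−1)^{0·2·2}·(-1)^2·(-1)^0 = +1.
v=17: a=17^2·(≡15), b=17^2·(≡6) mod 17; (15|17)=+1, (6|17)=-1; (−1)^{2·2·8}·(+1)^2·(-1)^2 = +1.
v=2: v_2(a)=-13, v_2(b)=-15; units ≡ 5, 1 (mod 8); ε·ε+αω+βω = 0·0+-13·0+-15·1 ≡ 1  ⇒  (a,b)_2 = -1.
v=11: a=11^4·(≡5), b=11^3·(≡6) mod 11; (5|11)=+1, (6|11)=-1; (−1)^{4·3·5}·(+1)^3·(-1)^4 = +1.
v=∞: 42 > 0 and -462 < 0  ⇒  (a,b)_∞ = +1.
v=7: a=7^1·(≡3), b=7^1·(≡2) mod 7; (3|7)=-1, (2|7)=+1; (−1)^{1·1·3}·(-1)^1·(+1)^1 = +1.
v=3: a=3^-3·(≡2), b=3^-1·(≡2) mod 3; (2|3)=-1, (2|3)=-1; (−1)^{-3·-1·1}·(-1)^-1·(-1)^-3 = -1.
v=13: a=13^6·(≡12), b=13^4·(≡6) mod 13; (12|13)=+1, (6|13)=-1; (−1)^{6·4·6}·(+1)^4·(-1)^6 = +1.
(42, -462 / ℚ) ramifies at {2, 3}: a division algebra.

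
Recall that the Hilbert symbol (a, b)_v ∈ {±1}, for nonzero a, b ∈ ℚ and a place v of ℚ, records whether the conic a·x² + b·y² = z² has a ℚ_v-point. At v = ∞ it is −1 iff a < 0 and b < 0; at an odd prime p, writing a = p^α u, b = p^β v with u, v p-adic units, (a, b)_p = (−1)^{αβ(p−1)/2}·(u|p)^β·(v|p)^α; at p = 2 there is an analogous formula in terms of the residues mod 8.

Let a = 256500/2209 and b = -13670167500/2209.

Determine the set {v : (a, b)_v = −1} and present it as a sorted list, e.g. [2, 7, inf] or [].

[3, 5, 11, 19]

Mod squares: a ≡ 285, b ≡ -187. Check v ∈ {∞, 2, 3, 5, 11, 17, 19, 47}.
v=5: a=5^3·(≡3), b=5^4·(≡3) mod 5; (3|5)=-1, (3|5)=-1; (−1)^{3·4·2}·(-1)^4·(-1)^3 = -1.
v=19: a=19^1·(≡2), b=19^2·(≡14) mod 19; (2|19)=-1, (14|19)=-1; (−1)^{1·2·9}·(-1)^2·(-1)^1 = -1.
v=2: v_2(a)=2, v_2(b)=2; units ≡ 5, 5 (mod 8); ε·ε+αω+βω = 0·0+2·1+2·1 ≡ 0  ⇒  (a,b)_2 = +1.
v=11: a=11^0·(≡10), b=11^1·(≡5) mod 11; (10|11)=-1, (5|11)=+1; (−1)^{0·1·5}·(-1)^1·(+1)^0 = -1.
v=3: a=3^3·(≡2), b=3^4·(≡2) mod 3; (2|3)=-1, (2|3)=-1; (−1)^{3·4·1}·(-1)^4·(-1)^3 = -1.
v=47: a=47^-2·(≡21), b=47^-2·(≡16) mod 47; (21|47)=+1, (16|47)=+1; (−1)^{-2·-2·23}·(+1)^-2·(+1)^-2 = +1.
v=∞: 285 > 0 and -187 < 0  ⇒  (a,b)_∞ = +1.
v=17: a=17^0·(≡13), b=17^1·(≡11) mod 17; (13|17)=+1, (11|17)=-1; (−1)^{0·1·8}·(+1)^1·(-1)^0 = +1.
|Ram(285, -187)| = 4, even; anisotropic at {3, 5, 11, 19}.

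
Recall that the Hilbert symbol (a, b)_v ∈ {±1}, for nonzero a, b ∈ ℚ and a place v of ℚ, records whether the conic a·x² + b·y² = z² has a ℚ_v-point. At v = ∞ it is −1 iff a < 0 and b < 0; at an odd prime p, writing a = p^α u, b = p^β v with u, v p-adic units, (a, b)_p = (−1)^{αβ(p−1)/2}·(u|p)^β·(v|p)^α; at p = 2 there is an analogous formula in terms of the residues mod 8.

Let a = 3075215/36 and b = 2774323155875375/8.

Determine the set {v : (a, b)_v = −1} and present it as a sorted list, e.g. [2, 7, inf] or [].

(a, b) ≡ (25415, 50830) mod (ℚ^×)²; places V = {2, 3, 5, 11, 13, 17, 23, ∞}.
(a,b)_23: α=1, u≡4; β=3, v≡1 (mod 23); (4|23)=+1, (1|23)=+1; sign (−1)^1·+1^3·+1^1 = -1.
(a,b)_13: α=1, u≡2; β=5, v≡1 (mod 13); (2|13)=-1, (1|13)=+1; sign (−1)^0·-1^5·+1^1 = -1.
(a,b)_∞: sgn(25415)=+, sgn(50830)=+, so +1.
(a,b)_17: α=1, u≡16; β=3, v≡15 (mod 17); (16|17)=+1, (15|17)=+1; sign (−1)^0·+1^3·+1^1 = +1.
(a,b)_3: α=-2, u≡2; β=0, v≡1 (mod 3); (2|3)=-1, (1|3)=+1; sign (−1)^0·-1^0·+1^-2 = +1.
(a,b)_2: α=-2, β=-3; u≡7, v≡7 (mod 8); ε(u)ε(v)=1·1, αω(v)=-2·0, βω(u)=-3·0; sum ≡ 1  ⇒  -1.
(a,b)_11: α=2, u≡9; β=0, v≡2 (mod 11); (9|11)=+1, (2|11)=-1; sign (−1)^0·+1^0·-1^2 = +1.
(a,b)_5: α=1, u≡3; β=3, v≡1 (mod 5); (3|5)=-1, (1|5)=+1; sign (−1)^0·-1^3·+1^1 = -1.
|Ram(25415, 50830)| = 4, even; anisotropic at {2, 5, 13, 23}.

[2, 5, 13, 23]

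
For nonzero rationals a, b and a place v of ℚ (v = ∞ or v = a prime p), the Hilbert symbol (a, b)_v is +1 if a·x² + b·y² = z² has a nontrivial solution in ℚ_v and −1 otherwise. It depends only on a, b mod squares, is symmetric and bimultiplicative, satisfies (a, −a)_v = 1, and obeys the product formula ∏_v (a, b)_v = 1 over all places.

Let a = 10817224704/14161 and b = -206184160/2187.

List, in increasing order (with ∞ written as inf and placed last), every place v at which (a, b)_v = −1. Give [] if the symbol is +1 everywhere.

[2, 3, 7, 13]

(a, b) ≡ (8151, -2730) mod (ℚ^×)²; places V = {2, 3, 5, 7, 11, 13, 17, 19, ∞}.
(a,b)_7: α=-2, u≡3; β=3, v≡4 (mod 7); (3|7)=-1, (4|7)=+1; sign (−1)^0·-1^3·+1^-2 = -1.
(a,b)_17: α=-2, u≡4; β=2, v≡3 (mod 17); (4|17)=+1, (3|17)=-1; sign (−1)^0·+1^2·-1^-2 = +1.
(a,b)_19: α=1, u≡17; β=0, v≡1 (mod 19); (17|19)=+1, (1|19)=+1; sign (−1)^0·+1^0·+1^1 = +1.
(a,b)_∞: sgn(8151)=+, sgn(-2730)=−, so +1.
(a,b)_5: α=0, u≡4; β=1, v≡4 (mod 5); (4|5)=+1, (4|5)=+1; sign (−1)^0·+1^1·+1^0 = +1.
(a,b)_3: α=5, u≡2; β=-7, v≡2 (mod 3); (2|3)=-1, (2|3)=-1; sign (−1)^1·-1^-7·-1^5 = -1.
(a,b)_13: α=1, u≡9; β=1, v≡6 (mod 13); (9|13)=+1, (6|13)=-1; sign (−1)^0·+1^1·-1^1 = -1.
(a,b)_2: α=14, β=5; u≡7, v≡3 (mod 8); ε(u)ε(v)=1·1, αω(v)=14·1, βω(u)=5·0; sum ≡ 1  ⇒  -1.
(a,b)_11: α=1, u≡9; β=0, v≡3 (mod 11); (9|11)=+1, (3|11)=+1; sign (−1)^0·+1^0·+1^1 = +1.
Ram(8151, -2730) = {2, 3, 7, 13}; no ℚ_2-point on the conic.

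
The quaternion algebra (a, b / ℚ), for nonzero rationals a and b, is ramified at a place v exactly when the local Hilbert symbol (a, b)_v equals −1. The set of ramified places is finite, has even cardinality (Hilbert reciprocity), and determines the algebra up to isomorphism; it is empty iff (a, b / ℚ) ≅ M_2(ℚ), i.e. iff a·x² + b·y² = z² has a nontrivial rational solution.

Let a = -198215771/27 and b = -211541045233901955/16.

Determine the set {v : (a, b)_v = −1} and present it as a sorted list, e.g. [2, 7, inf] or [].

(a, b) ≡ (-1124097, -1825395) mod (ℚ^×)²; places V = {2, 3, 5, 11, 13, 19, 23, 37, 41, ∞}.
(a,b)_5: α=0, u≡2; β=1, v≡4 (mod 5); (2|5)=-1, (4|5)=+1; sign (−1)^0·-1^1·+1^0 = -1.
(a,b)_37: α=1, u≡36; β=1, v≡32 (mod 37); (36|37)=+1, (32|37)=-1; sign (−1)^0·+1^1·-1^1 = -1.
(a,b)_3: α=-3, u≡1; β=1, v≡1 (mod 3); (1|3)=+1, (1|3)=+1; sign (−1)^1·+1^1·+1^-3 = -1.
(a,b)_∞: sgn(-1124097)=−, sgn(-1825395)=−, so -1.
(a,b)_23: α=2, u≡10; β=3, v≡3 (mod 23); (10|23)=-1, (3|23)=+1; sign (−1)^0·-1^3·+1^2 = -1.
(a,b)_13: α=1, u≡8; β=1, v≡5 (mod 13); (8|13)=-1, (5|13)=-1; sign (−1)^0·-1^1·-1^1 = +1.
(a,b)_11: α=0, u≡1; β=1, v≡5 (mod 11); (1|11)=+1, (5|11)=+1; sign (−1)^0·+1^1·+1^0 = +1.
(a,b)_19: α=1, u≡2; β=4, v≡4 (mod 19); (2|19)=-1, (4|19)=+1; sign (−1)^0·-1^4·+1^1 = +1.
(a,b)_2: α=0, β=-4; u≡7, v≡5 (mod 8); ε(u)ε(v)=1·0, αω(v)=0·1, βω(u)=-4·0; sum ≡ 0  ⇒  +1.
(a,b)_41: α=1, u≡7; β=2, v≡11 (mod 41); (7|41)=-1, (11|41)=-1; sign (−1)^0·-1^2·-1^1 = -1.
(-1124097, -1825395 / ℚ) ramifies at {3, 5, 23, 37, 41, ∞}: a division algebra.

[3, 5, 23, 37, 41, inf]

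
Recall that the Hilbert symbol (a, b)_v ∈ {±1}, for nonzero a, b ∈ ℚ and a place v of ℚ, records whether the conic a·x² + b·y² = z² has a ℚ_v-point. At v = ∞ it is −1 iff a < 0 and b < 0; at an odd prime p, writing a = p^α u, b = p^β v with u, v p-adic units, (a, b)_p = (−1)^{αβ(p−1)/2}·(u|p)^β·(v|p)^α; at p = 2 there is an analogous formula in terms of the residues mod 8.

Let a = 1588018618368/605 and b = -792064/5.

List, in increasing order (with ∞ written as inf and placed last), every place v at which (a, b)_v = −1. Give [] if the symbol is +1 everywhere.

(a, b) ≡ (10, -15470) mod (ℚ^×)²; places V = {2, 3, 5, 7, 11, 13, 17, ∞}.
(a,b)_5: α=-1, u≡3; β=-1, v≡1 (mod 5); (3|5)=-1, (1|5)=+1; sign (−1)^0·-1^-1·+1^-1 = -1.
(a,b)_3: α=4, u≡1; β=0, v≡1 (mod 3); (1|3)=+1, (1|3)=+1; sign (−1)^0·+1^0·+1^4 = +1.
(a,b)_17: α=2, u≡5; β=1, v≡1 (mod 17); (5|17)=-1, (1|17)=+1; sign (−1)^0·-1^1·+1^2 = -1.
(a,b)_2: α=13, β=9; u≡5, v≡1 (mod 8); ε(u)ε(v)=0·0, αω(v)=13·0, βω(u)=9·1; sum ≡ 1  ⇒  -1.
(a,b)_11: α=-2, u≡10; β=0, v≡7 (mod 11); (10|11)=-1, (7|11)=-1; sign (−1)^0·-1^0·-1^-2 = +1.
(a,b)_7: α=2, u≡3; β=1, v≡2 (mod 7); (3|7)=-1, (2|7)=+1; sign (−1)^0·-1^1·+1^2 = -1.
(a,b)_13: α=2, u≡9; β=1, v≡11 (mod 13); (9|13)=+1, (11|13)=-1; sign (−1)^0·+1^1·-1^2 = +1.
(a,b)_∞: sgn(10)=+, sgn(-15470)=−, so +1.
Ram(10, -15470) = {2, 5, 7, 17}; no ℚ_2-point on the conic.

[2, 5, 7, 17]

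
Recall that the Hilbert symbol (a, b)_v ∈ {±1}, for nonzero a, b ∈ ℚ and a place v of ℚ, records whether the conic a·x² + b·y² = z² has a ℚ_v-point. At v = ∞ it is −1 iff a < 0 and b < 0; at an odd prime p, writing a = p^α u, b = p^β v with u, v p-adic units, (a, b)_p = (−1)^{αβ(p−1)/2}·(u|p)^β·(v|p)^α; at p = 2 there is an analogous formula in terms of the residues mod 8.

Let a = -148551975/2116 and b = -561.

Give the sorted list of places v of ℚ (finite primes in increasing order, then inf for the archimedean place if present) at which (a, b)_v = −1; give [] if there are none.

[13, inf]

(a, b) ≡ (-8151, -561) mod (ℚ^×)²; places V = {2, 3, 5, 11, 13, 17, 19, 23, ∞}.
(a,b)_23: α=-2, u≡20; β=0, v≡14 (mod 23); (20|23)=-1, (14|23)=-1; sign (−1)^0·-1^0·-1^-2 = +1.
(a,b)_13: α=1, u≡12; β=0, v≡11 (mod 13); (12|13)=+1, (11|13)=-1; sign (−1)^0·+1^0·-1^1 = -1.
(a,b)_5: α=2, u≡1; β=0, v≡4 (mod 5); (1|5)=+1, (4|5)=+1; sign (−1)^0·+1^0·+1^2 = +1.
(a,b)_3: α=7, u≡1; β=1, v≡2 (mod 3); (1|3)=+1, (2|3)=-1; sign (−1)^1·+1^1·-1^7 = +1.
(a,b)_2: α=-2, β=0; u≡1, v≡7 (mod 8); ε(u)ε(v)=0·1, αω(v)=-2·0, βω(u)=0·0; sum ≡ 0  ⇒  +1.
(a,b)_17: α=0, u≡16; β=1, v≡1 (mod 17); (16|17)=+1, (1|17)=+1; sign (−1)^0·+1^1·+1^0 = +1.
(a,b)_∞: sgn(-8151)=−, sgn(-561)=−, so -1.
(a,b)_11: α=1, u≡2; β=1, v≡4 (mod 11); (2|11)=-1, (4|11)=+1; sign (−1)^1·-1^1·+1^1 = +1.
(a,b)_19: α=1, u≡10; β=0, v≡9 (mod 19); (10|19)=-1, (9|19)=+1; sign (−1)^0·-1^0·+1^1 = +1.
Ram(-8151, -561) = {13, ∞}; no ℚ_13-point on the conic.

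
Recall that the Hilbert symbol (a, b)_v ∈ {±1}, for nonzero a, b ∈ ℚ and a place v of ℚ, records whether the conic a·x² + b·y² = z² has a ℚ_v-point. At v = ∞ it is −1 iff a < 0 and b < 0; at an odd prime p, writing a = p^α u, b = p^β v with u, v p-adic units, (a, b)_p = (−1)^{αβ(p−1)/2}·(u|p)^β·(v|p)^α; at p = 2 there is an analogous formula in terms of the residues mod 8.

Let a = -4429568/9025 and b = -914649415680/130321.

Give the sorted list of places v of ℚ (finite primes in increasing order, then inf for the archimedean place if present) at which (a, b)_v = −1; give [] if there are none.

[5, inf]

(a, b) ≡ (-143, -2730) mod (ℚ^×)²; places V = {2, 3, 5, 7, 11, 13, 19, ∞}.
(a,b)_7: α=0, u≡2; β=1, v≡1 (mod 7); (2|7)=+1, (1|7)=+1; sign (−1)^0·+1^1·+1^0 = +1.
(a,b)_∞: sgn(-143)=−, sgn(-2730)=−, so -1.
(a,b)_13: α=1, u≡11; β=3, v≡8 (mod 13); (11|13)=-1, (8|13)=-1; sign (−1)^0·-1^3·-1^1 = +1.
(a,b)_5: α=-2, u≡2; β=1, v≡4 (mod 5); (2|5)=-1, (4|5)=+1; sign (−1)^0·-1^1·+1^-2 = -1.
(a,b)_3: α=0, u≡1; β=1, v≡2 (mod 3); (1|3)=+1, (2|3)=-1; sign (−1)^0·+1^1·-1^0 = +1.
(a,b)_2: α=8, β=15; u≡1, v≡3 (mod 8); ε(u)ε(v)=0·1, αω(v)=8·1, βω(u)=15·0; sum ≡ 0  ⇒  +1.
(a,b)_11: α=3, u≡1; β=2, v≡1 (mod 11); (1|11)=+1, (1|11)=+1; sign (−1)^0·+1^2·+1^3 = +1.
(a,b)_19: α=-2, u≡9; β=-4, v≡9 (mod 19); (9|19)=+1, (9|19)=+1; sign (−1)^0·+1^-4·+1^-2 = +1.
|Ram(-143, -2730)| = 2, even; anisotropic at {5, ∞}.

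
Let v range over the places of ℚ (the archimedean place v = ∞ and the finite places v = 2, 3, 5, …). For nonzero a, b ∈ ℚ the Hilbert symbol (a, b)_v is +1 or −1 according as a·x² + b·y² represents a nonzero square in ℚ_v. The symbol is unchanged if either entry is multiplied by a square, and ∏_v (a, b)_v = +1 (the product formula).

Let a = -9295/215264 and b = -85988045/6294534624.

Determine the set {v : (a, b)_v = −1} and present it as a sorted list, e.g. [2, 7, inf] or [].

[2, 7, 11, inf]

Mod squares: a ≡ -770, b ≡ -70. Check v ∈ {∞, 2, 3, 5, 7, 11, 13, 19, 29, 31}.
v=11: a=11^1·(≡7), b=11^2·(≡8) mod 11; (7|11)=-1, (8|11)=-1; (−1)^{1·2·5}·(-1)^2·(-1)^1 = -1.
v=13: a=13^2·(≡1), b=13^2·(≡2) mod 13; (1|13)=+1, (2|13)=-1; (−1)^{2·2·6}·(+1)^2·(-1)^2 = +1.
v=2: v_2(a)=-5, v_2(b)=-5; units ≡ 7, 5 (mod 8); ε·ε+αω+βω = 1·0+-5·1+-5·0 ≡ 1  ⇒  (a,b)_2 = -1.
v=19: a=19^0·(≡7), b=19^-2·(≡1) mod 19; (7|19)=+1, (1|19)=+1; (−1)^{0·-2·9}·(+1)^-2·(+1)^0 = +1.
v=5: a=5^1·(≡4), b=5^1·(≡4) mod 5; (4|5)=+1, (4|5)=+1; (−1)^{1·1·2}·(+1)^1·(+1)^1 = +1.
v=∞: -770 < 0 and -70 < 0  ⇒  (a,b)_∞ = -1.
v=31: a=31^-2·(≡14), b=31^-2·(≡15) mod 31; (14|31)=+1, (15|31)=-1; (−1)^{-2·-2·15}·(+1)^-2·(-1)^-2 = +1.
v=29: a=29^0·(≡5), b=29^2·(≡19) mod 29; (5|29)=+1, (19|29)=-1; (−1)^{0·2·14}·(+1)^2·(-1)^0 = +1.
v=3: a=3^0·(≡1), b=3^-4·(≡2) mod 3; (1|3)=+1, (2|3)=-1; (−1)^{0·-4·1}·(+1)^-4·(-1)^0 = +1.
v=7: a=7^-1·(≡1), b=7^-1·(≡2) mod 7; (1|7)=+1, (2|7)=+1; (−1)^{-1·-1·3}·(+1)^-1·(+1)^-1 = -1.
(-770, -70 / ℚ) ramifies at {2, 7, 11, ∞}: a division algebra.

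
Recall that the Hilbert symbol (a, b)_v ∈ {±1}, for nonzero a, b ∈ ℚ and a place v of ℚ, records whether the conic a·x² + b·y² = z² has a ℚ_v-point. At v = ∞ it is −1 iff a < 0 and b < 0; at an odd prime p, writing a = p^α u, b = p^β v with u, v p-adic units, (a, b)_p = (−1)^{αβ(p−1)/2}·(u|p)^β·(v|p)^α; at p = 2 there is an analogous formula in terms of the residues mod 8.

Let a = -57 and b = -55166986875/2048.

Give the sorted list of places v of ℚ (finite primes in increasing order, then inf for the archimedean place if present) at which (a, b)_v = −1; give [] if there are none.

Mod squares: a ≡ -57, b ≡ -21318. Check v ∈ {∞, 2, 3, 5, 7, 11, 13, 17, 19}.
v=19: a=19^1·(≡16), b=19^1·(≡15) mod 19; (16|19)=+1, (15|19)=-1; (−1)^{1·1·9}·(+1)^1·(-1)^1 = +1.
v=2: v_2(a)=0, v_2(b)=-11; units ≡ 7, 5 (mod 8); ε·ε+αω+βω = 1·0+0·1+-11·0 ≡ 0  ⇒  (a,b)_2 = +1.
v=5: a=5^0·(≡3), b=5^4·(≡2) mod 5; (3|5)=-1, (2|5)=-1; (−1)^{0·4·2}·(-1)^4·(-1)^0 = +1.
v=3: a=3^1·(≡2), b=3^1·(≡1) mod 3; (2|3)=-1, (1|3)=+1; (−1)^{1·1·1}·(-1)^1·(+1)^1 = +1.
v=13: a=13^0·(≡8), b=13^2·(≡7) mod 13; (8|13)=-1, (7|13)=-1; (−1)^{0·2·6}·(-1)^2·(-1)^0 = +1.
v=7: a=7^0·(≡6), b=7^2·(≡1) mod 7; (6|7)=-1, (1|7)=+1; (−1)^{0·2·3}·(-1)^2·(+1)^0 = +1.
v=17: a=17^0·(≡11), b=17^1·(≡15) mod 17; (11|17)=-1, (15|17)=+1; (−1)^{0·1·8}·(-1)^1·(+1)^0 = -1.
v=11: a=11^0·(≡9), b=11^1·(≡9) mod 11; (9|11)=+1, (9|11)=+1; (−1)^{0·1·5}·(+1)^1·(+1)^0 = +1.
v=∞: -57 < 0 and -21318 < 0  ⇒  (a,b)_∞ = -1.
(-57, -21318 / ℚ) ramifies at {17, ∞}: a division algebra.

[17, inf]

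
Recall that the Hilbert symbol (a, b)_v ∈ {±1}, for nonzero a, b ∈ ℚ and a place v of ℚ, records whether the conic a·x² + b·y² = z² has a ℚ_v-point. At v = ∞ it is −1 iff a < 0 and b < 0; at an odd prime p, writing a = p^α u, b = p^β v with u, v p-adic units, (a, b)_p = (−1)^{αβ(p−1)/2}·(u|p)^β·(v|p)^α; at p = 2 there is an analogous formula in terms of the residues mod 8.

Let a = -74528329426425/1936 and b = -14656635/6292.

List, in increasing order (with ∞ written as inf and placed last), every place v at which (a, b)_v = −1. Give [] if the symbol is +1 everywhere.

Mod squares: a ≡ -17, b ≡ -1495. Check v ∈ {∞, 2, 3, 5, 7, 11, 13, 17, 23}.
v=3: a=3^4·(≡1), b=3^2·(≡2) mod 3; (1|3)=+1, (2|3)=-1; (−1)^{4·2·1}·(+1)^2·(-1)^4 = +1.
v=7: a=7^2·(≡4), b=7^2·(≡5) mod 7; (4|7)=+1, (5|7)=-1; (−1)^{2·2·3}·(+1)^2·(-1)^2 = +1.
v=13: a=13^0·(≡4), b=13^-1·(≡11) mod 13; (4|13)=+1, (11|13)=-1; (−1)^{0·-1·6}·(+1)^-1·(-1)^0 = +1.
v=17: a=17^5·(≡13), b=17^2·(≡15) mod 17; (13|17)=+1, (15|17)=+1; (−1)^{5·2·8}·(+1)^2·(+1)^5 = +1.
v=5: a=5^2·(≡3), b=5^1·(≡4) mod 5; (3|5)=-1, (4|5)=+1; (−1)^{2·1·2}·(-1)^1·(+1)^2 = -1.
v=23: a=23^2·(≡13), b=23^1·(≡3) mod 23; (13|23)=+1, (3|23)=+1; (−1)^{2·1·11}·(+1)^1·(+1)^2 = +1.
v=2: v_2(a)=-4, v_2(b)=-2; units ≡ 7, 1 (mod 8); ε·ε+αω+βω = 1·0+-4·0+-2·0 ≡ 0  ⇒  (a,b)_2 = +1.
v=∞: -17 < 0 and -1495 < 0  ⇒  (a,b)_∞ = -1.
v=11: a=11^-2·(≡1), b=11^-2·(≡5) mod 11; (1|11)=+1, (5|11)=+1; (−1)^{-2·-2·5}·(+1)^-2·(+1)^-2 = +1.
Ram(-17, -1495) = {5, ∞}; no ℚ_5-point on the conic.

[5, inf]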